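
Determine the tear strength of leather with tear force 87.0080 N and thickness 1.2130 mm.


Formula: Tear strength = force / thickness
Substituting: Tear strength = 87.0080 / 1.2130
Result: 71.7296 N/mm


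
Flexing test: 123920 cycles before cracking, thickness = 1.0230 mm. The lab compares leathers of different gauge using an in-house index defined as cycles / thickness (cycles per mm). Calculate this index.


Formula: Index = cycles / thickness
Substituting: Index = 123920 / 1.0230
Result: 121133.9198 cycles/mm


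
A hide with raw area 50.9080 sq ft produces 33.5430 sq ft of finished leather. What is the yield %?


Formula: Yield = finished / raw * 100
Substituting: Yield = 33.5430 / 50.9080 * 100
Result: 65.8894 %


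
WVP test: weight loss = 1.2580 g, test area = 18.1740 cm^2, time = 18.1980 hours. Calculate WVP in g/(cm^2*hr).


Formula: WVP = loss / (area * time)
Substituting: WVP = 1.2580 / (18.1740 * 18.1980)
Result: 0.0038037 g/(cm^2*hr)


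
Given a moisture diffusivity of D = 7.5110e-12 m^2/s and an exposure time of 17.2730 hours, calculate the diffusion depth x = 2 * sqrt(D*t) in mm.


t = 17.2730 hr * 3600 = 62182.8000 s
D * t = 7.5110e-12 * 62182.8000 = 4.6706e-07
x = 2 * sqrt(D*t) = 2 * sqrt(4.6706e-07) = 0.00136683 m = 1.3668 mm


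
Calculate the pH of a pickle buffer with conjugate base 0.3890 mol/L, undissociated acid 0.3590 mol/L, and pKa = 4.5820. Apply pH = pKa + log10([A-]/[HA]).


ratio = [A-] / [HA] = 0.3890 / 0.3590 = 1.0836
log10(ratio) = 0.0348552
pH = pKa + log10(ratio) = 4.5820 + 0.0348552 = 4.6169


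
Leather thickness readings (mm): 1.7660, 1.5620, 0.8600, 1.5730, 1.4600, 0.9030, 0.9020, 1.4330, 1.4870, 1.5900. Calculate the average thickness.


Formula: Average = sum / n
Substituting: Average = 13.5360 / 10
Result: 1.3536 mm


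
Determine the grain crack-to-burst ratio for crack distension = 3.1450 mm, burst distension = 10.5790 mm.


Formula: Ratio = crack / burst
Substituting: Ratio = 3.1450 / 10.5790
Result: 0.2973


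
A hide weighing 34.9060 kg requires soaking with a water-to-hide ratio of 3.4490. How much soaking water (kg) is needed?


Formula: Water = hide_weight * ratio
Substituting: Water = 34.9060 * 3.4490
Result: 120.3908 kg


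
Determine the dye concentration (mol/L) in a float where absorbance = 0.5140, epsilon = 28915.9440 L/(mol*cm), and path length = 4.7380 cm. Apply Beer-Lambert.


Formula: c = A / (epsilon * l)
Substituting: c = 0.5140 / (28915.9440 * 4.7380)
Result: 3.7517e-06 mol/L


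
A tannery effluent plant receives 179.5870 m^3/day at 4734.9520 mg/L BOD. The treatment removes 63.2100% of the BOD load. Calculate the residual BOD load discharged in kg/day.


Load_in = volume * conc / 1000 = 179.5870 * 4734.9520 / 1000 = 850.3358 kg/day
Removed = Load_in * eff / 100 = 850.3358 * 63.2100 / 100 = 537.4973 kg/day
Load_out = Load_in - Removed = 850.3358 - 537.4973 = 312.8385 kg/day


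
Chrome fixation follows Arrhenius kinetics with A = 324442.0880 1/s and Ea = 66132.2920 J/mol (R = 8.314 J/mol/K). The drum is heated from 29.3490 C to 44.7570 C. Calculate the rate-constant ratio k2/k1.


T1 = 29.3490 + 273.15 = 302.4990 K; T2 = 44.7570 + 273.15 = 317.9070 K
k1 = A * exp(-Ea/(R*T1)) = 324442.0880 * exp(-66132.2920/(8.314*302.4990)) = 1.2337e-06 1/s
k2 = A * exp(-Ea/(R*T2)) = 324442.0880 * exp(-66132.2920/(8.314*317.9070)) = 4.4125e-06 1/s
k2/k1 = 4.4125e-06 / 1.2337e-06 = 3.5768


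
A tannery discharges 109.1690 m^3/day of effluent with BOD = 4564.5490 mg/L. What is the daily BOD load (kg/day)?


Formula: BOD_load = volume * conc / 1000
Substituting: BOD_load = 109.1690 * 4564.5490 / 1000
Result: 498.3072 kg/day


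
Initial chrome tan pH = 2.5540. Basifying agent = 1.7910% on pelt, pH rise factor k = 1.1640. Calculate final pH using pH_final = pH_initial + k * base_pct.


Formula: pH_final = pH_initial + k * base_pct
Substituting: pH_final = 2.5540 + 1.1640 * 1.7910
Result: 4.6387


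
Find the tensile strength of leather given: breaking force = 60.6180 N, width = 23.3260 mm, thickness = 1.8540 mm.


Formula: TS = force / (width * thickness)
Substituting: TS = 60.6180 / (23.3260 * 1.8540)
Result: 1.4017 N/mm^2


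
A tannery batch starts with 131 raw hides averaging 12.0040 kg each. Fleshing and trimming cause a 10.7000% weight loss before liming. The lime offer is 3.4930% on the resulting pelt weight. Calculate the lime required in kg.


Total_raw = N * avg_wt = 131 * 12.0040 = 1572.5240 kg
Substrate = Total_raw * (1 - loss/100) = 1572.5240 * (1 - 10.7000/100) = 1404.2639 kg
Lime = Substrate * pct / 100 = 1404.2639 * 3.4930 / 100 = 49.0509 kg


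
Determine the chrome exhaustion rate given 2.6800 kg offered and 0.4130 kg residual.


Formula: Uptake = (offered - residual) / offered * 100
Substituting: Uptake = (2.6800 - 0.4130) / 2.6800 * 100
Result: 84.5896 %


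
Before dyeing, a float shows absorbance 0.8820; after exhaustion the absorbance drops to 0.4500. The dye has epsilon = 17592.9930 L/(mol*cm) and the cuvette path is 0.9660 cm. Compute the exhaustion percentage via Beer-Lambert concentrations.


c_initial = A_i / (epsilon * l) = 0.8820 / (17592.9930 * 0.9660) = 5.1898e-05 mol/L
c_final = A_f / (epsilon * l) = 0.4500 / (17592.9930 * 0.9660) = 2.6479e-05 mol/L
Exhaustion = (c_initial - c_final) / c_initial * 100 = (5.1898e-05 - 2.6479e-05) / 5.1898e-05 * 100 = 48.9796 %


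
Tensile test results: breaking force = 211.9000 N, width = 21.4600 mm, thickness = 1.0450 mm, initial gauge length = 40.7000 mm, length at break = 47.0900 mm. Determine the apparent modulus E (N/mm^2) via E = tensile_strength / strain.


TS = F / (w * t) = 211.9000 / (21.4600 * 1.0450) = 9.4490 N/mm^2
strain = (Lf - L0) / L0 = (47.0900 - 40.7000) / 40.7000 = 0.1570
E = TS / strain = 9.4490 / 0.1570 = 60.1836 N/mm^2


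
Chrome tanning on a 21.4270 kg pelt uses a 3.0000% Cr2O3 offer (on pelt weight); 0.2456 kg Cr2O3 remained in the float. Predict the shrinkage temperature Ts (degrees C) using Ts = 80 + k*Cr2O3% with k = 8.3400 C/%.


Offered = pelt * offer_pct / 100 = 21.4270 * 3.0000 / 100 = 0.6428 kg
Uptake = offered - residual = 0.6428 - 0.2456 = 0.3972 kg
Cr2O3% on pelt = uptake / pelt * 100 = 0.3972 / 21.4270 * 100 = 1.8538 %
Ts = 80 + k * Cr2O3% = 80 + 8.3400 * 1.8538 = 95.4605 C


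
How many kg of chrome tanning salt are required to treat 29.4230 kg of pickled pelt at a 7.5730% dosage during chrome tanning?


Formula: Chrome = substrate * pct / 100
Substituting: Chrome = 29.4230 * 7.5730 / 100
Result: 2.2282 kg


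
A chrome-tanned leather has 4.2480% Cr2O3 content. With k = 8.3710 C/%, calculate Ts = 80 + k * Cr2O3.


Formula: Ts = 80 + k * Cr2O3
Substituting: Ts = 80 + 8.3710 * 4.2480
Result: 115.5600 C


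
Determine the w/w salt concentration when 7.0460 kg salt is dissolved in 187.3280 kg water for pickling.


Formula: Conc = salt / (water + salt) * 100
Substituting: Conc = 7.0460 / (187.3280 + 7.0460) * 100
Result: 3.6250 %


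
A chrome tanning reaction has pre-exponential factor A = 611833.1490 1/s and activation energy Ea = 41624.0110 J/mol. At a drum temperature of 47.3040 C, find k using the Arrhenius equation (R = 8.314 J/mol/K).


T_K = T_C + 273.15 = 47.3040 + 273.15 = 320.4540 K
exponent = -Ea / (R * T_K) = -41624.0110 / (8.314 * 320.4540) = -15.6231
k = A * exp(exponent) = 611833.1490 * exp(-15.6231) = 0.1004 1/s


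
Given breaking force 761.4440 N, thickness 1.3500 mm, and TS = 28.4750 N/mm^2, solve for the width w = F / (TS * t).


Formula: w = F / (TS * t)
Substituting: w = 761.4440 / (28.4750 * 1.3500)
Result: 19.8080 mm


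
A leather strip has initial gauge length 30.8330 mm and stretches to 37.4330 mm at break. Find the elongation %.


Formula: Elongation = (Lf - L0) / L0 * 100
Substituting: Elongation = (37.4330 - 30.8330) / 30.8330 * 100
Result: 21.4056 %


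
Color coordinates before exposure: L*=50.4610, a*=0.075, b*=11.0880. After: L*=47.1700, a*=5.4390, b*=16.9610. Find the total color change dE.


dL = -3.2910, da = 5.3640, db = 5.8730
dE = sqrt((-3.2910)^2 + 5.3640^2 + 5.8730^2) = 8.6079


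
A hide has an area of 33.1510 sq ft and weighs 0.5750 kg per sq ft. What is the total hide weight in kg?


Formula: Weight = area * weight_per_sqft
Substituting: Weight = 33.1510 * 0.5750
Result: 19.0618 kg


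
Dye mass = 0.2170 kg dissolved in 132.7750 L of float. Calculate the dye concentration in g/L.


Formula: Conc = dye_mass(kg) / volume(L) * 1000
Substituting: Conc = 0.2170 / 132.7750 * 1000
Result: 1.6343 g/L


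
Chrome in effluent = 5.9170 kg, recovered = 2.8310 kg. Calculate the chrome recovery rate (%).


Formula: Recovery = recovered / input * 100
Substituting: Recovery = 2.8310 / 5.9170 * 100
Result: 47.8452 %


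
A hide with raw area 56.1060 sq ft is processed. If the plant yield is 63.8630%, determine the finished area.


Formula: finished = raw * yield / 100
Substituting: finished = 56.1060 * 63.8630 / 100
Result: 35.8310 sq ft


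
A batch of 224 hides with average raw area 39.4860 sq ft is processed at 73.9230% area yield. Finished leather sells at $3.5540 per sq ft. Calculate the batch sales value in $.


Raw_total = N * avg_area = 224 * 39.4860 = 8844.8640 sq ft
Finished = Raw_total * yield / 100 = 8844.8640 * 73.9230 / 100 = 6538.3888 sq ft
Value = Finished * price = 6538.3888 * 3.5540 = 23237.4338 $


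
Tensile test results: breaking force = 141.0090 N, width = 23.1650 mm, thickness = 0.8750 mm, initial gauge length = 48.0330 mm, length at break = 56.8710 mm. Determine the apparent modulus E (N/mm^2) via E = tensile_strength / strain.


TS = F / (w * t) = 141.0090 / (23.1650 * 0.8750) = 6.9568 N/mm^2
strain = (Lf - L0) / L0 = (56.8710 - 48.0330) / 48.0330 = 0.1840
E = TS / strain = 6.9568 / 0.1840 = 37.8087 N/mm^2


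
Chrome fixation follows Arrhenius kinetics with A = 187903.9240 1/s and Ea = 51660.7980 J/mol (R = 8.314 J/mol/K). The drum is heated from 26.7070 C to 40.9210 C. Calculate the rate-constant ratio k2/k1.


T1 = 26.7070 + 273.15 = 299.8570 K; T2 = 40.9210 + 273.15 = 314.0710 K
k1 = A * exp(-Ea/(R*T1)) = 187903.9240 * exp(-51660.7980/(8.314*299.8570)) = 1.8809e-04 1/s
k2 = A * exp(-Ea/(R*T2)) = 187903.9240 * exp(-51660.7980/(8.314*314.0710)) = 4.8048e-04 1/s
k2/k1 = 4.8048e-04 / 1.8809e-04 = 2.5544


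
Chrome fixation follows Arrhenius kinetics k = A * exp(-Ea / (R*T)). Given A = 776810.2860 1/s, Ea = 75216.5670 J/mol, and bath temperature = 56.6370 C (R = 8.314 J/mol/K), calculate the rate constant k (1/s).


T_K = T_C + 273.15 = 56.6370 + 273.15 = 329.7870 K
exponent = -Ea / (R * T_K) = -75216.5670 / (8.314 * 329.7870) = -27.4328
k = A * exp(exponent) = 776810.2860 * exp(-27.4328) = 9.4712e-07 1/s


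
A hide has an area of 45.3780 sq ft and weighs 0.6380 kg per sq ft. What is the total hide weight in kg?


Formula: Weight = area * weight_per_sqft
Substituting: Weight = 45.3780 * 0.6380
Result: 28.9512 kg


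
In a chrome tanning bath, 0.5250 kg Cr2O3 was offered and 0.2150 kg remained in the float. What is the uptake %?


Formula: Uptake = (offered - residual) / offered * 100
Substituting: Uptake = (0.5250 - 0.2150) / 0.5250 * 100
Result: 59.0476 %


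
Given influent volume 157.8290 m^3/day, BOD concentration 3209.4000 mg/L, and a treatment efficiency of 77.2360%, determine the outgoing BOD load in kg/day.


Load_in = volume * conc / 1000 = 157.8290 * 3209.4000 / 1000 = 506.5364 kg/day
Removed = Load_in * eff / 100 = 506.5364 * 77.2360 / 100 = 391.2284 kg/day
Load_out = Load_in - Removed = 506.5364 - 391.2284 = 115.3079 kg/day


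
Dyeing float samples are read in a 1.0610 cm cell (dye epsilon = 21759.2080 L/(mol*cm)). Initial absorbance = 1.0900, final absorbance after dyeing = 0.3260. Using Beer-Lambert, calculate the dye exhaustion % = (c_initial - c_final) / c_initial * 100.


c_initial = A_i / (epsilon * l) = 1.0900 / (21759.2080 * 1.0610) = 4.7214e-05 mol/L
c_final = A_f / (epsilon * l) = 0.3260 / (21759.2080 * 1.0610) = 1.4121e-05 mol/L
Exhaustion = (c_initial - c_final) / c_initial * 100 = (4.7214e-05 - 1.4121e-05) / 4.7214e-05 * 100 = 70.0917 %


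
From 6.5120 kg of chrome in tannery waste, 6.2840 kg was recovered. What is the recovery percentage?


Formula: Recovery = recovered / input * 100
Substituting: Recovery = 6.2840 / 6.5120 * 100
Result: 96.4988 %


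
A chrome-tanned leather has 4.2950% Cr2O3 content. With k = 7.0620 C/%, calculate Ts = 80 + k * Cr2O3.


Formula: Ts = 80 + k * Cr2O3
Substituting: Ts = 80 + 7.0620 * 4.2950
Result: 110.3313 C


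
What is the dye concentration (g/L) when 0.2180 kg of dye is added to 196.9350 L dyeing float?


Formula: Conc = dye_mass(kg) / volume(L) * 1000
Substituting: Conc = 0.2180 / 196.9350 * 1000
Result: 1.1070 g/L


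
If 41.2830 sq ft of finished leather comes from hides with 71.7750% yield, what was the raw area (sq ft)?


Formula: raw = finished * 100 / yield
Substituting: raw = 41.2830 * 100 / 71.7750
Result: 57.5172 sq ft


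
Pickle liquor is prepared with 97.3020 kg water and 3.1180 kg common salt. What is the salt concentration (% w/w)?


Formula: Conc = salt / (water + salt) * 100
Substituting: Conc = 3.1180 / (97.3020 + 3.1180) * 100
Result: 3.1050 %


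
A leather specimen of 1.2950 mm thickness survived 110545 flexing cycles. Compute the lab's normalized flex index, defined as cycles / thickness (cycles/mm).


Formula: Index = cycles / thickness
Substituting: Index = 110545 / 1.2950
Result: 85362.9344 cycles/mm


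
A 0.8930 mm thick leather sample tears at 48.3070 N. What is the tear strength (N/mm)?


Formula: Tear strength = force / thickness
Substituting: Tear strength = 48.3070 / 0.8930
Result: 54.0952 N/mm


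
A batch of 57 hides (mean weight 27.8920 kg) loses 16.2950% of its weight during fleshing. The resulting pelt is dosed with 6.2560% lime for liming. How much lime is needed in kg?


Total_raw = N * avg_wt = 57 * 27.8920 = 1589.8440 kg
Substrate = Total_raw * (1 - loss/100) = 1589.8440 * (1 - 16.2950/100) = 1330.7789 kg
Lime = Substrate * pct / 100 = 1330.7789 * 6.2560 / 100 = 83.2535 kg


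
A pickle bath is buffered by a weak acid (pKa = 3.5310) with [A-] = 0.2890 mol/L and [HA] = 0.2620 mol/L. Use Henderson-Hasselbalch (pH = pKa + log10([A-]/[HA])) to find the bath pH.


ratio = [A-] / [HA] = 0.2890 / 0.2620 = 1.1031
log10(ratio) = 0.0425966
pH = pKa + log10(ratio) = 3.5310 + 0.0425966 = 3.5736


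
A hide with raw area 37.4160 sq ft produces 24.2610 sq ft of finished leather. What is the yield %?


Formula: Yield = finished / raw * 100
Substituting: Yield = 24.2610 / 37.4160 * 100
Result: 64.8412 %


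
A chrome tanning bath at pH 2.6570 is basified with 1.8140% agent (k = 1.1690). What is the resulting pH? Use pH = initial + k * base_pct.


Formula: pH_final = pH_initial + k * base_pct
Substituting: pH_final = 2.6570 + 1.1690 * 1.8140
Result: 4.7776


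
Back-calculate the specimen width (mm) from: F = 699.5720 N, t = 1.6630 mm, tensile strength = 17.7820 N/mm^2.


Formula: w = F / (TS * t)
Substituting: w = 699.5720 / (17.7820 * 1.6630)
Result: 23.6570 mm


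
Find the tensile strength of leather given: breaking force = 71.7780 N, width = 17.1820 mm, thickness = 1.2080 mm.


Formula: TS = force / (width * thickness)
Substituting: TS = 71.7780 / (17.1820 * 1.2080)
Result: 3.4582 N/mm^2


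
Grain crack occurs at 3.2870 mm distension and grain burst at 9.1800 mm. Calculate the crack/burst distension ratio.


Formula: Ratio = crack / burst
Substituting: Ratio = 3.2870 / 9.1800
Result: 0.3581


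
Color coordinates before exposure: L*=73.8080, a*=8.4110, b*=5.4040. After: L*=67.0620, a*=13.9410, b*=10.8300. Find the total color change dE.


dL = -6.7460, da = 5.5300, db = 5.4260
dE = sqrt((-6.7460)^2 + 5.5300^2 + 5.4260^2) = 10.2728


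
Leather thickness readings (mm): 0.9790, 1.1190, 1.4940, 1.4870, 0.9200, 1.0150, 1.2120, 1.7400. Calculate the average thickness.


Formula: Average = sum / n
Substituting: Average = 9.9660 / 8
Result: 1.2457 mm


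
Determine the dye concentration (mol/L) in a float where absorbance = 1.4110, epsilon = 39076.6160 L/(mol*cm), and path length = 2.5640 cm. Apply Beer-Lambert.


Formula: c = A / (epsilon * l)
Substituting: c = 1.4110 / (39076.6160 * 2.5640)
Result: 1.4083e-05 mol/L


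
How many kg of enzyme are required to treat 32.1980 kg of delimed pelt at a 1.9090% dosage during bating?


Formula: Enzyme = substrate * pct / 100
Substituting: Enzyme = 32.1980 * 1.9090 / 100
Result: 0.6147 kg


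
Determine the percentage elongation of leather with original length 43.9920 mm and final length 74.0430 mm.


Formula: Elongation = (Lf - L0) / L0 * 100
Substituting: Elongation = (74.0430 - 43.9920) / 43.9920 * 100
Result: 68.3101 %


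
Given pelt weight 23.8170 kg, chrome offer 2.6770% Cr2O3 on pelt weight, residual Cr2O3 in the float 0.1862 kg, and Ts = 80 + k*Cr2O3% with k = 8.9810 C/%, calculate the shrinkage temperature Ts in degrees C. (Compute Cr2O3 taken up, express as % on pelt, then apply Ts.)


Offered = pelt * offer_pct / 100 = 23.8170 * 2.6770 / 100 = 0.6376 kg
Uptake = offered - residual = 0.6376 - 0.1862 = 0.4514 kg
Cr2O3% on pelt = uptake / pelt * 100 = 0.4514 / 23.8170 * 100 = 1.8952 %
Ts = 80 + k * Cr2O3% = 80 + 8.9810 * 1.8952 = 97.0208 C


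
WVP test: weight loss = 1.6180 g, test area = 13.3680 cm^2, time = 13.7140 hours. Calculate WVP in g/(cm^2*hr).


Formula: WVP = loss / (area * time)
Substituting: WVP = 1.6180 / (13.3680 * 13.7140)
Result: 0.00882568 g/(cm^2*hr)


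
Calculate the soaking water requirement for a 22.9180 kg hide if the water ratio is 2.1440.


Formula: Water = hide_weight * ratio
Substituting: Water = 22.9180 * 2.1440
Result: 49.1362 kg


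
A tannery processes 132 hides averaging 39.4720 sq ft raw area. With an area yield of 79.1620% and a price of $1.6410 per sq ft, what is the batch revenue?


Raw_total = N * avg_area = 132 * 39.4720 = 5210.3040 sq ft
Finished = Raw_total * yield / 100 = 5210.3040 * 79.1620 / 100 = 4124.5809 sq ft
Value = Finished * price = 4124.5809 * 1.6410 = 6768.4372 $


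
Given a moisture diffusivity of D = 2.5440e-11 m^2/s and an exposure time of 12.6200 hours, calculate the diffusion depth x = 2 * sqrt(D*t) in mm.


t = 12.6200 hr * 3600 = 45432.0000 s
D * t = 2.5440e-11 * 45432.0000 = 1.1558e-06
x = 2 * sqrt(D*t) = 2 * sqrt(1.1558e-06) = 0.00215015 m = 2.1502 mm


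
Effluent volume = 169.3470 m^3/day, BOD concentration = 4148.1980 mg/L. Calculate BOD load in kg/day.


Formula: BOD_load = volume * conc / 1000
Substituting: BOD_load = 169.3470 * 4148.1980 / 1000
Result: 702.4849 kg/day


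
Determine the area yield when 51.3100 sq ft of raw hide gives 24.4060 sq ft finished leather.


Formula: Yield = finished / raw * 100
Substituting: Yield = 24.4060 / 51.3100 * 100
Result: 47.5658 %


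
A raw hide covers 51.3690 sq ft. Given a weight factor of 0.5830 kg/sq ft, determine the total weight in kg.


Formula: Weight = area * weight_per_sqft
Substituting: Weight = 51.3690 * 0.5830
Result: 29.9481 kg


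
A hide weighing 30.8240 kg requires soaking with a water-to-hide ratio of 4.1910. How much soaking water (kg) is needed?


Formula: Water = hide_weight * ratio
Substituting: Water = 30.8240 * 4.1910
Result: 129.1834 kg


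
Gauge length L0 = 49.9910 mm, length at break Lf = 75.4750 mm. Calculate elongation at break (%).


Formula: Elongation = (Lf - L0) / L0 * 100
Substituting: Elongation = (75.4750 - 49.9910) / 49.9910 * 100
Result: 50.9772 %


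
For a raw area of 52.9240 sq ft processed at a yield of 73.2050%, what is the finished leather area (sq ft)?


Formula: finished = raw * yield / 100
Substituting: finished = 52.9240 * 73.2050 / 100
Result: 38.7430 sq ft


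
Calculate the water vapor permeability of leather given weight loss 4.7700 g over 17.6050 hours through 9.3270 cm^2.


Formula: WVP = loss / (area * time)
Substituting: WVP = 4.7700 / (9.3270 * 17.6050)
Result: 0.0290496 g/(cm^2*hr)


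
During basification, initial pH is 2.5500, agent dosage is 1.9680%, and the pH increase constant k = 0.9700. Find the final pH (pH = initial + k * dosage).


Formula: pH_final = pH_initial + k * base_pct
Substituting: pH_final = 2.5500 + 0.9700 * 1.9680
Result: 4.4590


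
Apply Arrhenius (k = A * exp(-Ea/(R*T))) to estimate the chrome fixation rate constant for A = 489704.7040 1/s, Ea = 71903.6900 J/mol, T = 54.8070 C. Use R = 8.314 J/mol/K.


T_K = T_C + 273.15 = 54.8070 + 273.15 = 327.9570 K
exponent = -Ea / (R * T_K) = -71903.6900 / (8.314 * 327.9570) = -26.3709
k = A * exp(exponent) = 489704.7040 * exp(-26.3709) = 1.7267e-06 1/s


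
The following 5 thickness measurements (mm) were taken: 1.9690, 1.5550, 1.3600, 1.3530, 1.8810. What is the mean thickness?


Formula: Average = sum / n
Substituting: Average = 8.1180 / 5
Result: 1.6236 mm


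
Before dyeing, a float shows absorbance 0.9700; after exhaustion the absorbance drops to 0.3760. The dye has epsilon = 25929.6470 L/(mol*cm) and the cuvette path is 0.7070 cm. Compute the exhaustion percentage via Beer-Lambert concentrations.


c_initial = A_i / (epsilon * l) = 0.9700 / (25929.6470 * 0.7070) = 5.2912e-05 mol/L
c_final = A_f / (epsilon * l) = 0.3760 / (25929.6470 * 0.7070) = 2.0510e-05 mol/L
Exhaustion = (c_initial - c_final) / c_initial * 100 = (5.2912e-05 - 2.0510e-05) / 5.2912e-05 * 100 = 61.2371 %


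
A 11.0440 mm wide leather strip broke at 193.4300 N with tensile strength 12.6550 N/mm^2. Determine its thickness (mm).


Formula: t = F / (TS * w)
Substituting: t = 193.4300 / (12.6550 * 11.0440)
Result: 1.3840 mm


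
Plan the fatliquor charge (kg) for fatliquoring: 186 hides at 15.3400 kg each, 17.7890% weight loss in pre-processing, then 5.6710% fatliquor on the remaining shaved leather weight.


Total_raw = N * avg_wt = 186 * 15.3400 = 2853.2400 kg
Substrate = Total_raw * (1 - loss/100) = 2853.2400 * (1 - 17.7890/100) = 2345.6771 kg
Fat = Substrate * pct / 100 = 2345.6771 * 5.6710 / 100 = 133.0234 kg


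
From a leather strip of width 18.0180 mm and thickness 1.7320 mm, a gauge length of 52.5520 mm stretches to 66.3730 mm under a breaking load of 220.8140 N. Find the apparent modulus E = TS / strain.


TS = F / (w * t) = 220.8140 / (18.0180 * 1.7320) = 7.0757 N/mm^2
strain = (Lf - L0) / L0 = (66.3730 - 52.5520) / 52.5520 = 0.2630
E = TS / strain = 7.0757 / 0.2630 = 26.9043 N/mm^2


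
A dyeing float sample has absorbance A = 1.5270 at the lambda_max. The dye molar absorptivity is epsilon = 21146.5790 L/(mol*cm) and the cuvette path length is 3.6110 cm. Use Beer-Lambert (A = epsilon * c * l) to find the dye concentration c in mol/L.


Formula: c = A / (epsilon * l)
Substituting: c = 1.5270 / (21146.5790 * 3.6110)
Result: 1.9997e-05 mol/L


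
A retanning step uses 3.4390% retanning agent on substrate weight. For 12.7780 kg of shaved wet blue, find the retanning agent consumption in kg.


Formula: Retan = substrate * pct / 100
Substituting: Retan = 12.7780 * 3.4390 / 100
Result: 0.4394 kg


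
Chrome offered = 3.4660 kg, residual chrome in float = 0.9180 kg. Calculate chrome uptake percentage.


Formula: Uptake = (offered - residual) / offered * 100
Substituting: Uptake = (3.4660 - 0.9180) / 3.4660 * 100
Result: 73.5141 %


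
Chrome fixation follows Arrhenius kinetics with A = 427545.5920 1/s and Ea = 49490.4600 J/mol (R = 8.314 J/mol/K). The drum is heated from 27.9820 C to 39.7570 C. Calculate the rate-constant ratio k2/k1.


T1 = 27.9820 + 273.15 = 301.1320 K; T2 = 39.7570 + 273.15 = 312.9070 K
k1 = A * exp(-Ea/(R*T1)) = 427545.5920 * exp(-49490.4600/(8.314*301.1320)) = 0.00111176 1/s
k2 = A * exp(-Ea/(R*T2)) = 427545.5920 * exp(-49490.4600/(8.314*312.9070)) = 0.00233922 1/s
k2/k1 = 0.00233922 / 0.00111176 = 2.1041


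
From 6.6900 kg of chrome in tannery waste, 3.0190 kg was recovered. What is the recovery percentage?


Formula: Recovery = recovered / input * 100
Substituting: Recovery = 3.0190 / 6.6900 * 100
Result: 45.1271 %


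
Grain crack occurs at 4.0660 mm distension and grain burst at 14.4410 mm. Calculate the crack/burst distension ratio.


Formula: Ratio = crack / burst
Substituting: Ratio = 4.0660 / 14.4410
Result: 0.2816


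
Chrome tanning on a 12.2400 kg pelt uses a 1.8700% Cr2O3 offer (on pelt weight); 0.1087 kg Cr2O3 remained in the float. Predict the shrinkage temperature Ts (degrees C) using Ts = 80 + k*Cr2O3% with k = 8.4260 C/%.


Offered = pelt * offer_pct / 100 = 12.2400 * 1.8700 / 100 = 0.2289 kg
Uptake = offered - residual = 0.2289 - 0.1087 = 0.1202 kg
Cr2O3% on pelt = uptake / pelt * 100 = 0.1202 / 12.2400 * 100 = 0.9819 %
Ts = 80 + k * Cr2O3% = 80 + 8.4260 * 0.9819 = 88.2737 C


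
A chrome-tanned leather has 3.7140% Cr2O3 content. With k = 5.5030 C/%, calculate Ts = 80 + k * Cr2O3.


Formula: Ts = 80 + k * Cr2O3
Substituting: Ts = 80 + 5.5030 * 3.7140
Result: 100.4381 C


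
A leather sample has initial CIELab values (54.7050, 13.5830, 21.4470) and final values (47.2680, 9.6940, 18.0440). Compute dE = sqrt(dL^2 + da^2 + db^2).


dL = -7.4370, da = -3.8890, db = -3.4030
dE = sqrt((-7.4370)^2 + (-3.8890)^2 + (-3.4030)^2) = 9.0561


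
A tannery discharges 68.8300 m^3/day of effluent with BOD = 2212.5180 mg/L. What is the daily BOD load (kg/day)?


Formula: BOD_load = volume * conc / 1000
Substituting: BOD_load = 68.8300 * 2212.5180 / 1000
Result: 152.2876 kg/day


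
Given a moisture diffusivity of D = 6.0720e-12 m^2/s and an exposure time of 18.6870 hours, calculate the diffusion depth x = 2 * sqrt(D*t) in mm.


t = 18.6870 hr * 3600 = 67273.2000 s
D * t = 6.0720e-12 * 67273.2000 = 4.0848e-07
x = 2 * sqrt(D*t) = 2 * sqrt(4.0848e-07) = 0.00127825 m = 1.2783 mm


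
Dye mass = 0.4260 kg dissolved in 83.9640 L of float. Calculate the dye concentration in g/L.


Formula: Conc = dye_mass(kg) / volume(L) * 1000
Substituting: Conc = 0.4260 / 83.9640 * 1000
Result: 5.0736 g/L


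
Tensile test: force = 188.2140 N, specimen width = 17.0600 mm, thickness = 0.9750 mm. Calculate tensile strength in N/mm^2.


Formula: TS = force / (width * thickness)
Substituting: TS = 188.2140 / (17.0600 * 0.9750)
Result: 11.3154 N/mm^2


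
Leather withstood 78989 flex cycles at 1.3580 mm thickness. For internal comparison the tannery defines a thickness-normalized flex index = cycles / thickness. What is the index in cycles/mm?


Formula: Index = cycles / thickness
Substituting: Index = 78989 / 1.3580
Result: 58165.6848 cycles/mm


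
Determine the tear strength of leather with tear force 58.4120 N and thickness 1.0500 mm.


Formula: Tear strength = force / thickness
Substituting: Tear strength = 58.4120 / 1.0500
Result: 55.6305 N/mm


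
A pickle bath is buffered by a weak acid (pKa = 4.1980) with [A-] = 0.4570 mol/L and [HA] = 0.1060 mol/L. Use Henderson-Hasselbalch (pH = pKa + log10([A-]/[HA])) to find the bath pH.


ratio = [A-] / [HA] = 0.4570 / 0.1060 = 4.3113
log10(ratio) = 0.6346
pH = pKa + log10(ratio) = 4.1980 + 0.6346 = 4.8326


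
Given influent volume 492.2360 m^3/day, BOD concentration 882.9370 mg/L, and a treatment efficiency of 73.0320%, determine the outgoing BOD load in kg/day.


Load_in = volume * conc / 1000 = 492.2360 * 882.9370 / 1000 = 434.6134 kg/day
Removed = Load_in * eff / 100 = 434.6134 * 73.0320 / 100 = 317.4068 kg/day
Load_out = Load_in - Removed = 434.6134 - 317.4068 = 117.2065 kg/day


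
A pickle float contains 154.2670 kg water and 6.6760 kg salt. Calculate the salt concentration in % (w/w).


Formula: Conc = salt / (water + salt) * 100
Substituting: Conc = 6.6760 / (154.2670 + 6.6760) * 100
Result: 4.1481 %


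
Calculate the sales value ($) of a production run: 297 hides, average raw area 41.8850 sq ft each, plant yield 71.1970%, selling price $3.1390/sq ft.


Raw_total = N * avg_area = 297 * 41.8850 = 12439.8450 sq ft
Finished = Raw_total * yield / 100 = 12439.8450 * 71.1970 / 100 = 8856.7964 sq ft
Value = Finished * price = 8856.7964 * 3.1390 = 27801.4840 $


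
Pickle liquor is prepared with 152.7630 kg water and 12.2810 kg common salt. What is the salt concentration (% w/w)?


Formula: Conc = salt / (water + salt) * 100
Substituting: Conc = 12.2810 / (152.7630 + 12.2810) * 100
Result: 7.4410 %


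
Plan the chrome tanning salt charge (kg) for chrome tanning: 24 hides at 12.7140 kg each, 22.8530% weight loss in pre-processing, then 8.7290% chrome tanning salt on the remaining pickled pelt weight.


Total_raw = N * avg_wt = 24 * 12.7140 = 305.1360 kg
Substrate = Total_raw * (1 - loss/100) = 305.1360 * (1 - 22.8530/100) = 235.4033 kg
Chrome = Substrate * pct / 100 = 235.4033 * 8.7290 / 100 = 20.5484 kg


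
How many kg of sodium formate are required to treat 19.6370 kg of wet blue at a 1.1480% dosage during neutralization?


Formula: Neutralizer = substrate * pct / 100
Substituting: Neutralizer = 19.6370 * 1.1480 / 100
Result: 0.2254 kg


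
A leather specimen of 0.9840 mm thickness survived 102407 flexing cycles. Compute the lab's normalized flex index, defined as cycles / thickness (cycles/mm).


Formula: Index = cycles / thickness
Substituting: Index = 102407 / 0.9840
Result: 104072.1545 cycles/mm


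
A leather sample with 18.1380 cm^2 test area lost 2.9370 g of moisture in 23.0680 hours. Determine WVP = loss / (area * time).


Formula: WVP = loss / (area * time)
Substituting: WVP = 2.9370 / (18.1380 * 23.0680)
Result: 0.00701947 g/(cm^2*hr)


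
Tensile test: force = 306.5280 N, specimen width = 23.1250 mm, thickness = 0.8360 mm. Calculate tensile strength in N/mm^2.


Formula: TS = force / (width * thickness)
Substituting: TS = 306.5280 / (23.1250 * 0.8360)
Result: 15.8556 N/mm^2


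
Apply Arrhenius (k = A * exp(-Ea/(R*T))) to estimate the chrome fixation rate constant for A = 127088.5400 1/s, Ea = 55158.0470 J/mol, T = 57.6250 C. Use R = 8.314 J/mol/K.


T_K = T_C + 273.15 = 57.6250 + 273.15 = 330.7750 K
exponent = -Ea / (R * T_K) = -55158.0470 / (8.314 * 330.7750) = -20.0570
k = A * exp(exponent) = 127088.5400 * exp(-20.0570) = 2.4743e-04 1/s


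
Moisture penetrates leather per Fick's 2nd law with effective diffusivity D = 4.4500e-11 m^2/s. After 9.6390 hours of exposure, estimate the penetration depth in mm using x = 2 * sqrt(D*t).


t = 9.6390 hr * 3600 = 34700.4000 s
D * t = 4.4500e-11 * 34700.4000 = 1.5442e-06
x = 2 * sqrt(D*t) = 2 * sqrt(1.5442e-06) = 0.00248529 m = 2.4853 mm


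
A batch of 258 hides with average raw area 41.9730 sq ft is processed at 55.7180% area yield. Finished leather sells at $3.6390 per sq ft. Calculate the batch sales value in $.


Raw_total = N * avg_area = 258 * 41.9730 = 10829.0340 sq ft
Finished = Raw_total * yield / 100 = 10829.0340 * 55.7180 / 100 = 6033.7212 sq ft
Value = Finished * price = 6033.7212 * 3.6390 = 21956.7113 $


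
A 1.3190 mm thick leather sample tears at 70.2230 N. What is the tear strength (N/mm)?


Formula: Tear strength = force / thickness
Substituting: Tear strength = 70.2230 / 1.3190
Result: 53.2396 N/mm


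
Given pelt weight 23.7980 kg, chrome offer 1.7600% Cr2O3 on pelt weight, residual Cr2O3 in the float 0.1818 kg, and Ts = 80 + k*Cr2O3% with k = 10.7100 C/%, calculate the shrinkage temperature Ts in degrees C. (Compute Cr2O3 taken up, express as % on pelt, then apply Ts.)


Offered = pelt * offer_pct / 100 = 23.7980 * 1.7600 / 100 = 0.4188 kg
Uptake = offered - residual = 0.4188 - 0.1818 = 0.2370 kg
Cr2O3% on pelt = uptake / pelt * 100 = 0.2370 / 23.7980 * 100 = 0.9961 %
Ts = 80 + k * Cr2O3% = 80 + 10.7100 * 0.9961 = 90.6679 C


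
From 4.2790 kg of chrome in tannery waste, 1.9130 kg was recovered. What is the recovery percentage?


Formula: Recovery = recovered / input * 100
Substituting: Recovery = 1.9130 / 4.2790 * 100
Result: 44.7067 %


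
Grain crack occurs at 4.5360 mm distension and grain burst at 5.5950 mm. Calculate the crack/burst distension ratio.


Formula: Ratio = crack / burst
Substituting: Ratio = 4.5360 / 5.5950
Result: 0.8107


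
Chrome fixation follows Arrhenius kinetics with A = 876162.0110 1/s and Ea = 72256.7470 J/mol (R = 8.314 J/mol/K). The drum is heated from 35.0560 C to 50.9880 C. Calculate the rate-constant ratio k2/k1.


T1 = 35.0560 + 273.15 = 308.2060 K; T2 = 50.9880 + 273.15 = 324.1380 K
k1 = A * exp(-Ea/(R*T1)) = 876162.0110 * exp(-72256.7470/(8.314*308.2060)) = 4.9670e-07 1/s
k2 = A * exp(-Ea/(R*T2)) = 876162.0110 * exp(-72256.7470/(8.314*324.1380)) = 1.9862e-06 1/s
k2/k1 = 1.9862e-06 / 4.9670e-07 = 3.9989


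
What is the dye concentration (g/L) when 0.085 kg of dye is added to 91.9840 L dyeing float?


Formula: Conc = dye_mass(kg) / volume(L) * 1000
Substituting: Conc = 0.085 / 91.9840 * 1000
Result: 0.9241 g/L


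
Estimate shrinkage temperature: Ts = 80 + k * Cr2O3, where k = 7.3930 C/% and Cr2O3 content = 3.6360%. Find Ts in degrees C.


Formula: Ts = 80 + k * Cr2O3
Substituting: Ts = 80 + 7.3930 * 3.6360
Result: 106.8809 C


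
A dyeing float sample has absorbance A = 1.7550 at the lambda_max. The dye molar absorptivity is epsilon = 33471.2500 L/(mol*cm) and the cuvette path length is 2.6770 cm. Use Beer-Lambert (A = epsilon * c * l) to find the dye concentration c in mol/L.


Formula: c = A / (epsilon * l)
Substituting: c = 1.7550 / (33471.2500 * 2.6770)
Result: 1.9586e-05 mol/L


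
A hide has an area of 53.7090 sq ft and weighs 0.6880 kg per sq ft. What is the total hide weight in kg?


Formula: Weight = area * weight_per_sqft
Substituting: Weight = 53.7090 * 0.6880
Result: 36.9518 kg


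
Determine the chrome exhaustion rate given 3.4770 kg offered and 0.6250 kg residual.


Formula: Uptake = (offered - residual) / offered * 100
Substituting: Uptake = (3.4770 - 0.6250) / 3.4770 * 100
Result: 82.0247 %


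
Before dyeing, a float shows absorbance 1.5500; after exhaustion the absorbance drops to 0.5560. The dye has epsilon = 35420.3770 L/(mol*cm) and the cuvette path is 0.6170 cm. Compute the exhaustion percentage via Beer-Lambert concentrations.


c_initial = A_i / (epsilon * l) = 1.5500 / (35420.3770 * 0.6170) = 7.0924e-05 mol/L
c_final = A_f / (epsilon * l) = 0.5560 / (35420.3770 * 0.6170) = 2.5441e-05 mol/L
Exhaustion = (c_initial - c_final) / c_initial * 100 = (7.0924e-05 - 2.5441e-05) / 7.0924e-05 * 100 = 64.1290 %


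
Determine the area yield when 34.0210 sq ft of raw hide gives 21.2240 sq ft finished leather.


Formula: Yield = finished / raw * 100
Substituting: Yield = 21.2240 / 34.0210 * 100
Result: 62.3850 %


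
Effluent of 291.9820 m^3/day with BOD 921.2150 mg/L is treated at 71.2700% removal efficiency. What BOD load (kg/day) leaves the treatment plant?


Load_in = volume * conc / 1000 = 291.9820 * 921.2150 / 1000 = 268.9782 kg/day
Removed = Load_in * eff / 100 = 268.9782 * 71.2700 / 100 = 191.7008 kg/day
Load_out = Load_in - Removed = 268.9782 - 191.7008 = 77.2774 kg/day


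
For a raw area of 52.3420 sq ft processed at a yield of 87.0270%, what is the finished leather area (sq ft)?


Formula: finished = raw * yield / 100
Substituting: finished = 52.3420 * 87.0270 / 100
Result: 45.5517 sq ft


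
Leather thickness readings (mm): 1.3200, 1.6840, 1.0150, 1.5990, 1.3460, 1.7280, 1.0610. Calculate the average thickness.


Formula: Average = sum / n
Substituting: Average = 9.7530 / 7
Result: 1.3933 mm


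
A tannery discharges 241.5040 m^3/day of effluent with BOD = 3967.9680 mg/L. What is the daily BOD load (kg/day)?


Formula: BOD_load = volume * conc / 1000
Substituting: BOD_load = 241.5040 * 3967.9680 / 1000
Result: 958.2801 kg/day


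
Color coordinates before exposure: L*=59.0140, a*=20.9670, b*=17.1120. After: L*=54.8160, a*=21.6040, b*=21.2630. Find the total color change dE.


dL = -4.1980, da = 0.6370, db = 4.1510
dE = sqrt((-4.1980)^2 + 0.6370^2 + 4.1510^2) = 5.9380


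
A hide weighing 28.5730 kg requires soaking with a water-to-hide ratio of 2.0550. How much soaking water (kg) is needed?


Formula: Water = hide_weight * ratio
Substituting: Water = 28.5730 * 2.0550
Result: 58.7175 kg


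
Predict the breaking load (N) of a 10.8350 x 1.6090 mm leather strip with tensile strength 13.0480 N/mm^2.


Formula: F = TS * w * t
Substituting: F = 13.0480 * 10.8350 * 1.6090
Result: 227.4725 N


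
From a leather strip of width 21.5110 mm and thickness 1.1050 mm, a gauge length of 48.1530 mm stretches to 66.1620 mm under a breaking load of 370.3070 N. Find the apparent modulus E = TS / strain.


TS = F / (w * t) = 370.3070 / (21.5110 * 1.1050) = 15.5790 N/mm^2
strain = (Lf - L0) / L0 = (66.1620 - 48.1530) / 48.1530 = 0.3740
E = TS / strain = 15.5790 / 0.3740 = 41.6555 N/mm^2


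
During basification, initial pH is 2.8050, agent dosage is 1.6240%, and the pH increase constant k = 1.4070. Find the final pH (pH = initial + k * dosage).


Formula: pH_final = pH_initial + k * base_pct
Substituting: pH_final = 2.8050 + 1.4070 * 1.6240
Result: 5.0900


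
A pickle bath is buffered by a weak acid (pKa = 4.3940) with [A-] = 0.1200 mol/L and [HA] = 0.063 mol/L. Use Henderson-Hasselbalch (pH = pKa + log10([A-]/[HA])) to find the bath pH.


ratio = [A-] / [HA] = 0.1200 / 0.063 = 1.9048
log10(ratio) = 0.2798
pH = pKa + log10(ratio) = 4.3940 + 0.2798 = 4.6738


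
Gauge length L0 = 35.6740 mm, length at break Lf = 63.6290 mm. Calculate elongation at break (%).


Formula: Elongation = (Lf - L0) / L0 * 100
Substituting: Elongation = (63.6290 - 35.6740) / 35.6740 * 100
Result: 78.3624 %


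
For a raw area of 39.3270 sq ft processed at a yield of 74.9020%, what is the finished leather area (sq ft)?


Formula: finished = raw * yield / 100
Substituting: finished = 39.3270 * 74.9020 / 100
Result: 29.4567 sq ft


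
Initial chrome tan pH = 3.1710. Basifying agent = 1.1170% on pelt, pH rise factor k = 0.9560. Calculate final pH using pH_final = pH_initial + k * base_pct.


Formula: pH_final = pH_initial + k * base_pct
Substituting: pH_final = 3.1710 + 0.9560 * 1.1170
Result: 4.2389


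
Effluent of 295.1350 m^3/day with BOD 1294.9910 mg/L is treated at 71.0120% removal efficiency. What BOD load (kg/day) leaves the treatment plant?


Load_in = volume * conc / 1000 = 295.1350 * 1294.9910 / 1000 = 382.1972 kg/day
Removed = Load_in * eff / 100 = 382.1972 * 71.0120 / 100 = 271.4059 kg/day
Load_out = Load_in - Removed = 382.1972 - 271.4059 = 110.7913 kg/day


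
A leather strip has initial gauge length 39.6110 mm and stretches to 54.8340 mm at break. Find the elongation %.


Formula: Elongation = (Lf - L0) / L0 * 100
Substituting: Elongation = (54.8340 - 39.6110) / 39.6110 * 100
Result: 38.4312 %


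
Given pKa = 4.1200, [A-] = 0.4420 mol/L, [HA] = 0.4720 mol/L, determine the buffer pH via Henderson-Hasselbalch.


ratio = [A-] / [HA] = 0.4420 / 0.4720 = 0.9364
log10(ratio) = -0.0285197
pH = pKa + log10(ratio) = 4.1200 - 0.0285197 = 4.0915


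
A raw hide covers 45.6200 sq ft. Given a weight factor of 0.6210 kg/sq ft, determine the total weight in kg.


Formula: Weight = area * weight_per_sqft
Substituting: Weight = 45.6200 * 0.6210
Result: 28.3300 kg


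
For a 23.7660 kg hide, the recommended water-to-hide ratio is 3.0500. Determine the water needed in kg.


Formula: Water = hide_weight * ratio
Substituting: Water = 23.7660 * 3.0500
Result: 72.4863 kg


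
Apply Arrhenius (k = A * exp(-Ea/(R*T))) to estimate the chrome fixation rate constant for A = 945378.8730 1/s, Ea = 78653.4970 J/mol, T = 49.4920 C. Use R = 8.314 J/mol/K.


T_K = T_C + 273.15 = 49.4920 + 273.15 = 322.6420 K
exponent = -Ea / (R * T_K) = -78653.4970 / (8.314 * 322.6420) = -29.3216
k = A * exp(exponent) = 945378.8730 * exp(-29.3216) = 1.7435e-07 1/s


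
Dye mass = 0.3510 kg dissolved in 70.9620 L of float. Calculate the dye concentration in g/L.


Formula: Conc = dye_mass(kg) / volume(L) * 1000
Substituting: Conc = 0.3510 / 70.9620 * 1000
Result: 4.9463 g/L
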